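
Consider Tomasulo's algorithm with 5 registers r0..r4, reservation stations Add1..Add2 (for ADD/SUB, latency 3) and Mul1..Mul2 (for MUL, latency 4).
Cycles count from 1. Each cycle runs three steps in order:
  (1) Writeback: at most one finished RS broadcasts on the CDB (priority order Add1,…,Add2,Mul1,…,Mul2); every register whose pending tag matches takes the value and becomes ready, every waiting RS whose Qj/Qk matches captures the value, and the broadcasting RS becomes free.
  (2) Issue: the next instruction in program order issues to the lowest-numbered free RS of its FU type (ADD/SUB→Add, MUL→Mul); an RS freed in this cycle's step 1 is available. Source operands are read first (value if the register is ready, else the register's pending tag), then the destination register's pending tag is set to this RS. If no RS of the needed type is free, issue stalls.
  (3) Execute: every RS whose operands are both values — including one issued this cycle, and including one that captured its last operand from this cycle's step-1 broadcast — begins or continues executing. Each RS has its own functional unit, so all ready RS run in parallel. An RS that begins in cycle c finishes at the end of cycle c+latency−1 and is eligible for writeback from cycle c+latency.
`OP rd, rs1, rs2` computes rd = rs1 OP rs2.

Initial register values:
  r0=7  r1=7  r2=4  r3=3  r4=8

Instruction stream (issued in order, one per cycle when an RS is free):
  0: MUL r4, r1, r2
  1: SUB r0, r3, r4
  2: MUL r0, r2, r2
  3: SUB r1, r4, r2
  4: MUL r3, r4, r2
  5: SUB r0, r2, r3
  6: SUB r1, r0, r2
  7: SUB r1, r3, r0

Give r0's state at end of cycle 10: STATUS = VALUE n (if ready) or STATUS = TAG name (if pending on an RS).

c1: issue MUL r4<-Mul1 | r0:7,r1:7,r2:4,r3:3,r4:Mul1
c2: issue SUB r0<-Add1 | r0:Add1,r1:7,r2:4,r3:3,r4:Mul1
c3: issue MUL r0<-Mul2 | r0:Mul2,r1:7,r2:4,r3:3,r4:Mul1
c4: issue SUB r1<-Add2 | r0:Mul2,r1:Add2,r2:4,r3:3,r4:Mul1
c5: CDB Mul1=28; issue MUL r3<-Mul1 | r0:Mul2,r1:Add2,r2:4,r3:Mul1,r4:28
c6: stall | r0:Mul2,r1:Add2,r2:4,r3:Mul1,r4:28
c7: CDB Mul2=16; stall | r0:16,r1:Add2,r2:4,r3:Mul1,r4:28
c8: CDB Add1=-25; issue SUB r0<-Add1 | r0:Add1,r1:Add2,r2:4,r3:Mul1,r4:28
c9: CDB Add2=24; issue SUB r1<-Add2 | r0:Add1,r1:Add2,r2:4,r3:Mul1,r4:28
c10: CDB Mul1=112; stall | r0:Add1,r1:Add2,r2:4,r3:112,r4:28

STATUS = TAG Add1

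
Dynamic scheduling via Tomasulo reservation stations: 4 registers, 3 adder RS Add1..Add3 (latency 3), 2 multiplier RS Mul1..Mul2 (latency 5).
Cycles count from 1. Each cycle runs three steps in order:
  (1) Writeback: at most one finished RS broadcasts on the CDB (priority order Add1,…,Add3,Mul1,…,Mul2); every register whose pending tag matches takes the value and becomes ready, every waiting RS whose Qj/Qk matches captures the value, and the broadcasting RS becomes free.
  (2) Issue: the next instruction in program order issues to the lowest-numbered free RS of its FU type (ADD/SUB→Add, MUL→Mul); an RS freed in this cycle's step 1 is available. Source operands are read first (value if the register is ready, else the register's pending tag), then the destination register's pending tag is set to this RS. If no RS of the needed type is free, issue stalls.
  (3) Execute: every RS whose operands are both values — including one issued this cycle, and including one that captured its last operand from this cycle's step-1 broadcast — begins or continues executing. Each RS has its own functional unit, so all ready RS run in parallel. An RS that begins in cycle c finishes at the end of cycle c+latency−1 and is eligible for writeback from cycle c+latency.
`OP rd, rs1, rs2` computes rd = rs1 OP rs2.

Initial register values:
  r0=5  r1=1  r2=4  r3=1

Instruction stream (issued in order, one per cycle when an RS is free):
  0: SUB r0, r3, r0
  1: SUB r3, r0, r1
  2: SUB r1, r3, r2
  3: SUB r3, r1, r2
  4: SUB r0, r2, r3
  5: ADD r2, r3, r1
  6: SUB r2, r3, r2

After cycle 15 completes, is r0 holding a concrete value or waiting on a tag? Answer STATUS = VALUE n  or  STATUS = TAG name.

cycle 1: issue SUB r0<-Add1 // r0:Add1,r1:1,r2:4,r3:1
cycle 2: issue SUB r3<-Add2 // r0:Add1,r1:1,r2:4,r3:Add2
cycle 3: issue SUB r1<-Add3 // r0:Add1,r1:Add3,r2:4,r3:Add2
cycle 4: CDB Add1=-4; issue SUB r3<-Add1 // r0:-4,r1:Add3,r2:4,r3:Add1
cycle 5: stall // r0:-4,r1:Add3,r2:4,r3:Add1
cycle 6: stall // r0:-4,r1:Add3,r2:4,r3:Add1
cycle 7: CDB Add2=-5; issue SUB r0<-Add2 // r0:Add2,r1:Add3,r2:4,r3:Add1
cycle 8: stall // r0:Add2,r1:Add3,r2:4,r3:Add1
cycle 9: stall // r0:Add2,r1:Add3,r2:4,r3:Add1
cycle 10: CDB Add3=-9; issue ADD r2<-Add3 // r0:Add2,r1:-9,r2:Add3,r3:Add1
cycle 11: stall // r0:Add2,r1:-9,r2:Add3,r3:Add1
cycle 12: stall // r0:Add2,r1:-9,r2:Add3,r3:Add1
cycle 13: CDB Add1=-13; issue SUB r2<-Add1 // r0:Add2,r1:-9,r2:Add1,r3:-13
cycle 14: - // r0:Add2,r1:-9,r2:Add1,r3:-13
cycle 15: - // r0:Add2,r1:-9,r2:Add1,r3:-13

STATUS = TAG Add2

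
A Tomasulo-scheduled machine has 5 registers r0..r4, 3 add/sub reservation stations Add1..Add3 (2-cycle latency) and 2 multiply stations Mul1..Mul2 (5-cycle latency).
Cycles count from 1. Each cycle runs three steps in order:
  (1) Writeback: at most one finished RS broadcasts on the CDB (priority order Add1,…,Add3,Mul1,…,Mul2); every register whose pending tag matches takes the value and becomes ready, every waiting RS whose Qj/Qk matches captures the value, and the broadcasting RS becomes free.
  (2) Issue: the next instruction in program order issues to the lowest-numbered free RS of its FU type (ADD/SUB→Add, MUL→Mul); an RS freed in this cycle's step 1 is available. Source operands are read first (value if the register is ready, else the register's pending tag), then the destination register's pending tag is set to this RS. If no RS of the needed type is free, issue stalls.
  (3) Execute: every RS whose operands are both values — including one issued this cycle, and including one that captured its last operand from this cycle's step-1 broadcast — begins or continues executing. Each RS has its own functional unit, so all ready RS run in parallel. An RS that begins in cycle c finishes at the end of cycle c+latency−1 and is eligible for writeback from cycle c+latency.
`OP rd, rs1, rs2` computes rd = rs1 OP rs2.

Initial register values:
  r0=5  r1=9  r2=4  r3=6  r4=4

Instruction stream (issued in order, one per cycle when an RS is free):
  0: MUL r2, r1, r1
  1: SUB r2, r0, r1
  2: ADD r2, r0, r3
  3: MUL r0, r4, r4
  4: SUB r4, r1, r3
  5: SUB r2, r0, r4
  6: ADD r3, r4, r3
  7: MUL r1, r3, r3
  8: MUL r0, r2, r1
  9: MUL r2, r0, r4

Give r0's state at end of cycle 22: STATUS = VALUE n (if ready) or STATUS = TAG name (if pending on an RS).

  c1: issue MUL r2<-Mul1  regs: r0:5,r1:9,r2:Mul1,r3:6,r4:4
  c2: issue SUB r2<-Add1  regs: r0:5,r1:9,r2:Add1,r3:6,r4:4
  c3: issue ADD r2<-Add2  regs: r0:5,r1:9,r2:Add2,r3:6,r4:4
  c4: CDB Add1=-4; issue MUL r0<-Mul2  regs: r0:Mul2,r1:9,r2:Add2,r3:6,r4:4
  c5: CDB Add2=11; issue SUB r4<-Add1  regs: r0:Mul2,r1:9,r2:11,r3:6,r4:Add1
  c6: CDB Mul1=81; issue SUB r2<-Add2  regs: r0:Mul2,r1:9,r2:Add2,r3:6,r4:Add1
  c7: CDB Add1=3; issue ADD r3<-Add1  regs: r0:Mul2,r1:9,r2:Add2,r3:Add1,r4:3
  c8: issue MUL r1<-Mul1  regs: r0:Mul2,r1:Mul1,r2:Add2,r3:Add1,r4:3
  c9: CDB Add1=9; stall  regs: r0:Mul2,r1:Mul1,r2:Add2,r3:9,r4:3
  c10: CDB Mul2=16; issue MUL r0<-Mul2  regs: r0:Mul2,r1:Mul1,r2:Add2,r3:9,r4:3
  c11: stall  regs: r0:Mul2,r1:Mul1,r2:Add2,r3:9,r4:3
  c12: CDB Add2=13; stall  regs: r0:Mul2,r1:Mul1,r2:13,r3:9,r4:3
  c13: stall  regs: r0:Mul2,r1:Mul1,r2:13,r3:9,r4:3
  c14: CDB Mul1=81; issue MUL r2<-Mul1  regs: r0:Mul2,r1:81,r2:Mul1,r3:9,r4:3
  c15: -  regs: r0:Mul2,r1:81,r2:Mul1,r3:9,r4:3
  c16: -  regs: r0:Mul2,r1:81,r2:Mul1,r3:9,r4:3
  c17: -  regs: r0:Mul2,r1:81,r2:Mul1,r3:9,r4:3
  c18: -  regs: r0:Mul2,r1:81,r2:Mul1,r3:9,r4:3
  c19: CDB Mul2=1053  regs: r0:1053,r1:81,r2:Mul1,r3:9,r4:3
  c20: -  regs: r0:1053,r1:81,r2:Mul1,r3:9,r4:3
  c21: -  regs: r0:1053,r1:81,r2:Mul1,r3:9,r4:3
  c22: -  regs: r0:1053,r1:81,r2:Mul1,r3:9,r4:3

STATUS = VALUE 1053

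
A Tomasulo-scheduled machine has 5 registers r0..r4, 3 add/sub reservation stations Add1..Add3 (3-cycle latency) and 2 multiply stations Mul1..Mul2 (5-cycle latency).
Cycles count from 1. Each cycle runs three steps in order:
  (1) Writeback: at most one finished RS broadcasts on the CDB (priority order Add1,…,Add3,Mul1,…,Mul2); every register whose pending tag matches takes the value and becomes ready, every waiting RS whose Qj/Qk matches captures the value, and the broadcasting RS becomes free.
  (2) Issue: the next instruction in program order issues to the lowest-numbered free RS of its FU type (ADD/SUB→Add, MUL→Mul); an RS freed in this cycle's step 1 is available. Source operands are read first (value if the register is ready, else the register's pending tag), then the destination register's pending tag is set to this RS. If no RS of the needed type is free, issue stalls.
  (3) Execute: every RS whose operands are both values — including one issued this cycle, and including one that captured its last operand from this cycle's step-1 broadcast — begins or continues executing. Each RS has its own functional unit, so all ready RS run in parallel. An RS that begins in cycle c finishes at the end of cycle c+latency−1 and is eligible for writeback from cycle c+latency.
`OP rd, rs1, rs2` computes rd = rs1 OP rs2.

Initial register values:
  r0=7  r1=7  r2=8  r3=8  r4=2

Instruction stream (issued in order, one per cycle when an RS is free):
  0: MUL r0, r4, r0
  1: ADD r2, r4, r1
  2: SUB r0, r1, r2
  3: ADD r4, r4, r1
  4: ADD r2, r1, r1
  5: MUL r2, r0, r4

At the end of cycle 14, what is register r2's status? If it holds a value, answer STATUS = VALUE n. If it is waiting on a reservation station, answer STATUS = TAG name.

c1: issue MUL r0<-Mul1 | r0:Mul1,r1:7,r2:8,r3:8,r4:2
c2: issue ADD r2<-Add1 | r0:Mul1,r1:7,r2:Add1,r3:8,r4:2
c3: issue SUB r0<-Add2 | r0:Add2,r1:7,r2:Add1,r3:8,r4:2
c4: issue ADD r4<-Add3 | r0:Add2,r1:7,r2:Add1,r3:8,r4:Add3
c5: CDB Add1=9; issue ADD r2<-Add1 | r0:Add2,r1:7,r2:Add1,r3:8,r4:Add3
c6: CDB Mul1=14; issue MUL r2<-Mul1 | r0:Add2,r1:7,r2:Mul1,r3:8,r4:Add3
c7: CDB Add3=9 | r0:Add2,r1:7,r2:Mul1,r3:8,r4:9
c8: CDB Add1=14 | r0:Add2,r1:7,r2:Mul1,r3:8,r4:9
c9: CDB Add2=-2 | r0:-2,r1:7,r2:Mul1,r3:8,r4:9
c10: - | r0:-2,r1:7,r2:Mul1,r3:8,r4:9
c11: - | r0:-2,r1:7,r2:Mul1,r3:8,r4:9
c12: - | r0:-2,r1:7,r2:Mul1,r3:8,r4:9
c13: - | r0:-2,r1:7,r2:Mul1,r3:8,r4:9
c14: CDB Mul1=-18 | r0:-2,r1:7,r2:-18,r3:8,r4:9

STATUS = VALUE -18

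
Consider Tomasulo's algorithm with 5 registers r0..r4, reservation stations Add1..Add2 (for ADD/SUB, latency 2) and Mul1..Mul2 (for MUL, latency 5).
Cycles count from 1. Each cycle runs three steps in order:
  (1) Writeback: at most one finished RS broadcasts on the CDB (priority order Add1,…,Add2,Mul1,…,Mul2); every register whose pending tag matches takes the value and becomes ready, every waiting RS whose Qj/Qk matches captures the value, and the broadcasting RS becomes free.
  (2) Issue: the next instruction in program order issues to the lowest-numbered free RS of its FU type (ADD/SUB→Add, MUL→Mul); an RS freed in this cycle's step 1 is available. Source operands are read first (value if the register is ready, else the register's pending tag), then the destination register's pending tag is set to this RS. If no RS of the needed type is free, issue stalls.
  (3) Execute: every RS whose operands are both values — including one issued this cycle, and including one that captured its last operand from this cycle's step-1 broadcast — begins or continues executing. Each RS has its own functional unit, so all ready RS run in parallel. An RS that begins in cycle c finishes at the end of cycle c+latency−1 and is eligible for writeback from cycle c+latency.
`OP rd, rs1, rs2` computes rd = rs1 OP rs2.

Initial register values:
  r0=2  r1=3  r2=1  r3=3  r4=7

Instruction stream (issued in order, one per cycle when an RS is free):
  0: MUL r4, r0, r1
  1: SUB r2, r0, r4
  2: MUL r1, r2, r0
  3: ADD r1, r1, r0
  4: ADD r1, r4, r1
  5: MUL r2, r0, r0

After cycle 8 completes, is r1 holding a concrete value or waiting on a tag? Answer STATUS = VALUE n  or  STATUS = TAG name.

STATUS = TAG Add1

c1: issue MUL r4<-Mul1 | r0:2,r1:3,r2:1,r3:3,r4:Mul1
c2: issue SUB r2<-Add1 | r0:2,r1:3,r2:Add1,r3:3,r4:Mul1
c3: issue MUL r1<-Mul2 | r0:2,r1:Mul2,r2:Add1,r3:3,r4:Mul1
c4: issue ADD r1<-Add2 | r0:2,r1:Add2,r2:Add1,r3:3,r4:Mul1
c5: stall | r0:2,r1:Add2,r2:Add1,r3:3,r4:Mul1
c6: CDB Mul1=6; stall | r0:2,r1:Add2,r2:Add1,r3:3,r4:6
c7: stall | r0:2,r1:Add2,r2:Add1,r3:3,r4:6
c8: CDB Add1=-4; issue ADD r1<-Add1 | r0:2,r1:Add1,r2:-4,r3:3,r4:6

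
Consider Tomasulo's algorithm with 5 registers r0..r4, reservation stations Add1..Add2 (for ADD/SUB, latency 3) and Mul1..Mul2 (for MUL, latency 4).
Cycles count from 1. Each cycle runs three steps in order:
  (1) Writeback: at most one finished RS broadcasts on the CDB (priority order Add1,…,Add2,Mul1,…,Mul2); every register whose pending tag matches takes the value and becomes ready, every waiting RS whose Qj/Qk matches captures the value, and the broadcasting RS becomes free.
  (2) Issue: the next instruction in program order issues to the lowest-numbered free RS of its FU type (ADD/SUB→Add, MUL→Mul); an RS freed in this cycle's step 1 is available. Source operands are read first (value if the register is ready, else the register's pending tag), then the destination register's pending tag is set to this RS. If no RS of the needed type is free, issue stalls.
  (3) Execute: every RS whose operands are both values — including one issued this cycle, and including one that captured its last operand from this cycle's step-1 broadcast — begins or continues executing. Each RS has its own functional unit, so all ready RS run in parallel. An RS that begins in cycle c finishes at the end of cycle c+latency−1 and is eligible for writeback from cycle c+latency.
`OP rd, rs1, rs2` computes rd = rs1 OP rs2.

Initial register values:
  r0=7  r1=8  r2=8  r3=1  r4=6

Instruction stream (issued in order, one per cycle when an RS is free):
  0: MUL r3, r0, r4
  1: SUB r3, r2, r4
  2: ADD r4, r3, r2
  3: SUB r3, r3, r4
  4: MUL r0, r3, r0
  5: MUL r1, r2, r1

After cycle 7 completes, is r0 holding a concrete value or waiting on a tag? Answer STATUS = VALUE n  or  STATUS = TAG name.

STATUS = TAG Mul1

cycle 1: issue MUL r3<-Mul1 // r0:7,r1:8,r2:8,r3:Mul1,r4:6
cycle 2: issue SUB r3<-Add1 // r0:7,r1:8,r2:8,r3:Add1,r4:6
cycle 3: issue ADD r4<-Add2 // r0:7,r1:8,r2:8,r3:Add1,r4:Add2
cycle 4: stall // r0:7,r1:8,r2:8,r3:Add1,r4:Add2
cycle 5: CDB Add1=2; issue SUB r3<-Add1 // r0:7,r1:8,r2:8,r3:Add1,r4:Add2
cycle 6: CDB Mul1=42; issue MUL r0<-Mul1 // r0:Mul1,r1:8,r2:8,r3:Add1,r4:Add2
cycle 7: issue MUL r1<-Mul2 // r0:Mul1,r1:Mul2,r2:8,r3:Add1,r4:Add2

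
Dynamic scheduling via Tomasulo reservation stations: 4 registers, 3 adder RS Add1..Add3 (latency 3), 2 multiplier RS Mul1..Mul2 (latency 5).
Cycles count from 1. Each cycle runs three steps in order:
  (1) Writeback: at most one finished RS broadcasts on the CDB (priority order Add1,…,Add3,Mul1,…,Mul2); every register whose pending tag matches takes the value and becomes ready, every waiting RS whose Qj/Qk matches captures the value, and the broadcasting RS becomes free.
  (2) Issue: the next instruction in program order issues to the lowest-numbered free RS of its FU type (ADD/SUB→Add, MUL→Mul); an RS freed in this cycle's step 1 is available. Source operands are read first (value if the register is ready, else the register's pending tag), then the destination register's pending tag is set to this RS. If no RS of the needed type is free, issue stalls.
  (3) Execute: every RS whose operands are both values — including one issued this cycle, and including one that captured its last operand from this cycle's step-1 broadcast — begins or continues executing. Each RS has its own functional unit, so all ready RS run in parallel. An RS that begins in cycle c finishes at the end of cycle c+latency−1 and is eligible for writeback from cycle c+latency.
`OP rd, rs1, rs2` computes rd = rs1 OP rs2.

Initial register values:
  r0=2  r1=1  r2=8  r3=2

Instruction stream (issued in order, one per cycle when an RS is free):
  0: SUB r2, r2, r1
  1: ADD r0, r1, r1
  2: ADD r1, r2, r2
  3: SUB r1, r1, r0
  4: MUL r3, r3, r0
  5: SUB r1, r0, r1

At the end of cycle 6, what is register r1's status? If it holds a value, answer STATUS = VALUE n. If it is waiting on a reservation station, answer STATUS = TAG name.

STATUS = TAG Add2

cycle 1: issue SUB r2<-Add1 // r0:2,r1:1,r2:Add1,r3:2
cycle 2: issue ADD r0<-Add2 // r0:Add2,r1:1,r2:Add1,r3:2
cycle 3: issue ADD r1<-Add3 // r0:Add2,r1:Add3,r2:Add1,r3:2
cycle 4: CDB Add1=7; issue SUB r1<-Add1 // r0:Add2,r1:Add1,r2:7,r3:2
cycle 5: CDB Add2=2; issue MUL r3<-Mul1 // r0:2,r1:Add1,r2:7,r3:Mul1
cycle 6: issue SUB r1<-Add2 // r0:2,r1:Add2,r2:7,r3:Mul1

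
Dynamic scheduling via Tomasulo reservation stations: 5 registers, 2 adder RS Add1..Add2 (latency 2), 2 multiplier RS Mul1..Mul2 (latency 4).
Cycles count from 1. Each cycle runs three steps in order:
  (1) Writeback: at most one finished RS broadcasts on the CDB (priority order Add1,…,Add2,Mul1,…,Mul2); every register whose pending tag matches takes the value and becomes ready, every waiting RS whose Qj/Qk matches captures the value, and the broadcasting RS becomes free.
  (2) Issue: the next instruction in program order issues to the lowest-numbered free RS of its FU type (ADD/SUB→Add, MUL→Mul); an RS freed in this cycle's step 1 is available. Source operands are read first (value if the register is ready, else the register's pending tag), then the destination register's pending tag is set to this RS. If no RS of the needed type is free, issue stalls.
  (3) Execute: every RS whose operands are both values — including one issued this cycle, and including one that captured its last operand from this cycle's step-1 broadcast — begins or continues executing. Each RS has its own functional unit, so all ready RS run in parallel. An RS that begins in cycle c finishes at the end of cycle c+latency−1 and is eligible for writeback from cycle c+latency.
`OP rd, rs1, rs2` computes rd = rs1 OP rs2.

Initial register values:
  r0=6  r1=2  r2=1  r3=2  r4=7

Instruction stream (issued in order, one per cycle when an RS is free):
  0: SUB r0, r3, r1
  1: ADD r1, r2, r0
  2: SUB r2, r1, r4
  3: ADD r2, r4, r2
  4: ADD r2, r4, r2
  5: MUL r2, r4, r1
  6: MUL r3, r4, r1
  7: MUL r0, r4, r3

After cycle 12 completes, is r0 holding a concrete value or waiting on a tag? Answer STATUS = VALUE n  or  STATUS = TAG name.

STATUS = TAG Mul1

  c1: issue SUB r0<-Add1  regs: r0:Add1,r1:2,r2:1,r3:2,r4:7
  c2: issue ADD r1<-Add2  regs: r0:Add1,r1:Add2,r2:1,r3:2,r4:7
  c3: CDB Add1=0; issue SUB r2<-Add1  regs: r0:0,r1:Add2,r2:Add1,r3:2,r4:7
  c4: stall  regs: r0:0,r1:Add2,r2:Add1,r3:2,r4:7
  c5: CDB Add2=1; issue ADD r2<-Add2  regs: r0:0,r1:1,r2:Add2,r3:2,r4:7
  c6: stall  regs: r0:0,r1:1,r2:Add2,r3:2,r4:7
  c7: CDB Add1=-6; issue ADD r2<-Add1  regs: r0:0,r1:1,r2:Add1,r3:2,r4:7
  c8: issue MUL r2<-Mul1  regs: r0:0,r1:1,r2:Mul1,r3:2,r4:7
  c9: CDB Add2=1; issue MUL r3<-Mul2  regs: r0:0,r1:1,r2:Mul1,r3:Mul2,r4:7
  c10: stall  regs: r0:0,r1:1,r2:Mul1,r3:Mul2,r4:7
  c11: CDB Add1=8; stall  regs: r0:0,r1:1,r2:Mul1,r3:Mul2,r4:7
  c12: CDB Mul1=7; issue MUL r0<-Mul1  regs: r0:Mul1,r1:1,r2:7,r3:Mul2,r4:7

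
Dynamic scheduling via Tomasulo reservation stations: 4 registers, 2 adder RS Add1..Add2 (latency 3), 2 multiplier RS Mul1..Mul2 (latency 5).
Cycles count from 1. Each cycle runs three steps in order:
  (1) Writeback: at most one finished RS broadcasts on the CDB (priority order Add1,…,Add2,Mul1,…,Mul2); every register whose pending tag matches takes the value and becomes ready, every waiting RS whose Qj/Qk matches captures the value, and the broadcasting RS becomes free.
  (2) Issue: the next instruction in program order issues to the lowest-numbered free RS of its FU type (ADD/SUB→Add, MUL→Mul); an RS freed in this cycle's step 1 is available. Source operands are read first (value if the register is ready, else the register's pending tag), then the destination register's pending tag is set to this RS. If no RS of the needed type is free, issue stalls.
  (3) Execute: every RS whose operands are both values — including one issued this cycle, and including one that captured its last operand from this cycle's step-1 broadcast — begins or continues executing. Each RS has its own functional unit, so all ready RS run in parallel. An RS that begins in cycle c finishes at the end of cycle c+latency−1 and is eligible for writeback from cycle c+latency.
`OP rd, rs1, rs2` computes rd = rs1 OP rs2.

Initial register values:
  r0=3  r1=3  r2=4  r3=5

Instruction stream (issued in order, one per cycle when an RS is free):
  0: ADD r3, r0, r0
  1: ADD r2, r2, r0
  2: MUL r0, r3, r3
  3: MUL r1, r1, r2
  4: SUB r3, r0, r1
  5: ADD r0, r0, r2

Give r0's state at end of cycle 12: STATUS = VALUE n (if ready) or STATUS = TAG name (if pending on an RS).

STATUS = VALUE 43

c1: issue ADD r3<-Add1 | r0:3,r1:3,r2:4,r3:Add1
c2: issue ADD r2<-Add2 | r0:3,r1:3,r2:Add2,r3:Add1
c3: issue MUL r0<-Mul1 | r0:Mul1,r1:3,r2:Add2,r3:Add1
c4: CDB Add1=6; issue MUL r1<-Mul2 | r0:Mul1,r1:Mul2,r2:Add2,r3:6
c5: CDB Add2=7; issue SUB r3<-Add1 | r0:Mul1,r1:Mul2,r2:7,r3:Add1
c6: issue ADD r0<-Add2 | r0:Add2,r1:Mul2,r2:7,r3:Add1
c7: - | r0:Add2,r1:Mul2,r2:7,r3:Add1
c8: - | r0:Add2,r1:Mul2,r2:7,r3:Add1
c9: CDB Mul1=36 | r0:Add2,r1:Mul2,r2:7,r3:Add1
c10: CDB Mul2=21 | r0:Add2,r1:21,r2:7,r3:Add1
c11: - | r0:Add2,r1:21,r2:7,r3:Add1
c12: CDB Add2=43 | r0:43,r1:21,r2:7,r3:Add1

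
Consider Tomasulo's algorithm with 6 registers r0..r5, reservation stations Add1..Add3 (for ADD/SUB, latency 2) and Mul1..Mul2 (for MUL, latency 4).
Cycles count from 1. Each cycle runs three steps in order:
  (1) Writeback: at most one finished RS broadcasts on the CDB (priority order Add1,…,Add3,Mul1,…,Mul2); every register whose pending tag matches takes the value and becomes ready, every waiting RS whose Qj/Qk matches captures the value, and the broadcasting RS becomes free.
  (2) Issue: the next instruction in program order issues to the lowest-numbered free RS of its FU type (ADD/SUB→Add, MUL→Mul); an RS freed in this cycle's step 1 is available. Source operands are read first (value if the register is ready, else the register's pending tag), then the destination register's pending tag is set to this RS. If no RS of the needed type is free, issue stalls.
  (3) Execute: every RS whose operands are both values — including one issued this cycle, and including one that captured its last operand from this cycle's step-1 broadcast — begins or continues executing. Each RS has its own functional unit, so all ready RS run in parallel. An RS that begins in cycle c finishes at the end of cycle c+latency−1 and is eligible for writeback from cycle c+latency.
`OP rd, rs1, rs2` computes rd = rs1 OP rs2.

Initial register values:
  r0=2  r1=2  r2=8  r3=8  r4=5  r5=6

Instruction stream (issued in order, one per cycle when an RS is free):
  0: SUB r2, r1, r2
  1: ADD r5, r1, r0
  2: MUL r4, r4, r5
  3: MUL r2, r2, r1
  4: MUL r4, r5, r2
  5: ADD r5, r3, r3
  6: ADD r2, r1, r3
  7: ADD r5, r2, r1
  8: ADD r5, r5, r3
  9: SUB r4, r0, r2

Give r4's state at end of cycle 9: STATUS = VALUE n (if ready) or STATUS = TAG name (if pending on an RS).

cycle 1: issue SUB r2<-Add1 // r0:2,r1:2,r2:Add1,r3:8,r4:5,r5:6
cycle 2: issue ADD r5<-Add2 // r0:2,r1:2,r2:Add1,r3:8,r4:5,r5:Add2
cycle 3: CDB Add1=-6; issue MUL r4<-Mul1 // r0:2,r1:2,r2:-6,r3:8,r4:Mul1,r5:Add2
cycle 4: CDB Add2=4; issue MUL r2<-Mul2 // r0:2,r1:2,r2:Mul2,r3:8,r4:Mul1,r5:4
cycle 5: stall // r0:2,r1:2,r2:Mul2,r3:8,r4:Mul1,r5:4
cycle 6: stall // r0:2,r1:2,r2:Mul2,r3:8,r4:Mul1,r5:4
cycle 7: stall // r0:2,r1:2,r2:Mul2,r3:8,r4:Mul1,r5:4
cycle 8: CDB Mul1=20; issue MUL r4<-Mul1 // r0:2,r1:2,r2:Mul2,r3:8,r4:Mul1,r5:4
cycle 9: CDB Mul2=-12; issue ADD r5<-Add1 // r0:2,r1:2,r2:-12,r3:8,r4:Mul1,r5:Add1

STATUS = TAG Mul1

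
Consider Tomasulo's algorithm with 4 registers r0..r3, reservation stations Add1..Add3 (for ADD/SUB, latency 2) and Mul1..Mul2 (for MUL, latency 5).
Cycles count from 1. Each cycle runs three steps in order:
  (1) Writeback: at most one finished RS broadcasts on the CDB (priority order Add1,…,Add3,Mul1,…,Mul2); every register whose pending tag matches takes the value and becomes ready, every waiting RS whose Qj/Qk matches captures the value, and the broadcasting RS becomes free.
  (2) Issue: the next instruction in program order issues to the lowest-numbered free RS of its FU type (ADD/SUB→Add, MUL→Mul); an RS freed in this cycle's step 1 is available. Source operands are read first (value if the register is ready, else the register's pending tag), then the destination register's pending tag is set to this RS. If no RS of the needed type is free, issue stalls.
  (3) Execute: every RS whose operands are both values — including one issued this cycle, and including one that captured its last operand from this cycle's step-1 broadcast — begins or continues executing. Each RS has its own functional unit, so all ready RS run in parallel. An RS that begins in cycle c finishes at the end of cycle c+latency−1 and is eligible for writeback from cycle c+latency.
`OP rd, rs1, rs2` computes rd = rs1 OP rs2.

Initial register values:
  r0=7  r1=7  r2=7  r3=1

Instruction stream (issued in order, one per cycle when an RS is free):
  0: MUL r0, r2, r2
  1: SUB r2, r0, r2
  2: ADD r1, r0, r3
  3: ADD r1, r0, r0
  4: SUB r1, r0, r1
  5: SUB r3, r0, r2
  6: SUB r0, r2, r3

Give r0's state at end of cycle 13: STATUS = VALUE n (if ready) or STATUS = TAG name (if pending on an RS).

STATUS = VALUE 35

cycle 1: issue MUL r0<-Mul1 // r0:Mul1,r1:7,r2:7,r3:1
cycle 2: issue SUB r2<-Add1 // r0:Mul1,r1:7,r2:Add1,r3:1
cycle 3: issue ADD r1<-Add2 // r0:Mul1,r1:Add2,r2:Add1,r3:1
cycle 4: issue ADD r1<-Add3 // r0:Mul1,r1:Add3,r2:Add1,r3:1
cycle 5: stall // r0:Mul1,r1:Add3,r2:Add1,r3:1
cycle 6: CDB Mul1=49; stall // r0:49,r1:Add3,r2:Add1,r3:1
cycle 7: stall // r0:49,r1:Add3,r2:Add1,r3:1
cycle 8: CDB Add1=42; issue SUB r1<-Add1 // r0:49,r1:Add1,r2:42,r3:1
cycle 9: CDB Add2=50; issue SUB r3<-Add2 // r0:49,r1:Add1,r2:42,r3:Add2
cycle 10: CDB Add3=98; issue SUB r0<-Add3 // r0:Add3,r1:Add1,r2:42,r3:Add2
cycle 11: CDB Add2=7 // r0:Add3,r1:Add1,r2:42,r3:7
cycle 12: CDB Add1=-49 // r0:Add3,r1:-49,r2:42,r3:7
cycle 13: CDB Add3=35 // r0:35,r1:-49,r2:42,r3:7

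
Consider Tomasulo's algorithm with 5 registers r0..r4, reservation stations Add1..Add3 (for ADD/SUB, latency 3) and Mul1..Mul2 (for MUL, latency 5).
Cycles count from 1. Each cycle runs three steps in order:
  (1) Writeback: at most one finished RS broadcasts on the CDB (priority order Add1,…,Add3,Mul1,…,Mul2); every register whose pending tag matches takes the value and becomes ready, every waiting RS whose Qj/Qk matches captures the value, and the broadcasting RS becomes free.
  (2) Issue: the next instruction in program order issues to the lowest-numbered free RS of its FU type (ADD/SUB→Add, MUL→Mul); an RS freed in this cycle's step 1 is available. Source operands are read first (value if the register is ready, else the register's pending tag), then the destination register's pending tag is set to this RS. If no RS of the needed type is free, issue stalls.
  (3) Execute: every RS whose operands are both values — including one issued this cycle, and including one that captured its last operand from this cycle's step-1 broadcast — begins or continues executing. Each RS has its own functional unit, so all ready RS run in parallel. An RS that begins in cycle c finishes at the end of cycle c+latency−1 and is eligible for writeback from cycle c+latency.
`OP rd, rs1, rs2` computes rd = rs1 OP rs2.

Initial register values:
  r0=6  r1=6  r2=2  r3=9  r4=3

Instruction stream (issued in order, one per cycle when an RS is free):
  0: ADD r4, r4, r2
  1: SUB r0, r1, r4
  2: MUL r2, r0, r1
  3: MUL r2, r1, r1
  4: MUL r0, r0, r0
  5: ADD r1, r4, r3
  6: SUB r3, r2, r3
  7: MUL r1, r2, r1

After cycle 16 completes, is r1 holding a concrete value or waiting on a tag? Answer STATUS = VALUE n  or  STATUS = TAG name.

  c1: issue ADD r4<-Add1  regs: r0:6,r1:6,r2:2,r3:9,r4:Add1
  c2: issue SUB r0<-Add2  regs: r0:Add2,r1:6,r2:2,r3:9,r4:Add1
  c3: issue MUL r2<-Mul1  regs: r0:Add2,r1:6,r2:Mul1,r3:9,r4:Add1
  c4: CDB Add1=5; issue MUL r2<-Mul2  regs: r0:Add2,r1:6,r2:Mul2,r3:9,r4:5
  c5: stall  regs: r0:Add2,r1:6,r2:Mul2,r3:9,r4:5
  c6: stall  regs: r0:Add2,r1:6,r2:Mul2,r3:9,r4:5
  c7: CDB Add2=1; stall  regs: r0:1,r1:6,r2:Mul2,r3:9,r4:5
  c8: stall  regs: r0:1,r1:6,r2:Mul2,r3:9,r4:5
  c9: CDB Mul2=36; issue MUL r0<-Mul2  regs: r0:Mul2,r1:6,r2:36,r3:9,r4:5
  c10: issue ADD r1<-Add1  regs: r0:Mul2,r1:Add1,r2:36,r3:9,r4:5
  c11: issue SUB r3<-Add2  regs: r0:Mul2,r1:Add1,r2:36,r3:Add2,r4:5
  c12: CDB Mul1=6; issue MUL r1<-Mul1  regs: r0:Mul2,r1:Mul1,r2:36,r3:Add2,r4:5
  c13: CDB Add1=14  regs: r0:Mul2,r1:Mul1,r2:36,r3:Add2,r4:5
  c14: CDB Add2=27  regs: r0:Mul2,r1:Mul1,r2:36,r3:27,r4:5
  c15: CDB Mul2=1  regs: r0:1,r1:Mul1,r2:36,r3:27,r4:5
  c16: -  regs: r0:1,r1:Mul1,r2:36,r3:27,r4:5

STATUS = TAG Mul1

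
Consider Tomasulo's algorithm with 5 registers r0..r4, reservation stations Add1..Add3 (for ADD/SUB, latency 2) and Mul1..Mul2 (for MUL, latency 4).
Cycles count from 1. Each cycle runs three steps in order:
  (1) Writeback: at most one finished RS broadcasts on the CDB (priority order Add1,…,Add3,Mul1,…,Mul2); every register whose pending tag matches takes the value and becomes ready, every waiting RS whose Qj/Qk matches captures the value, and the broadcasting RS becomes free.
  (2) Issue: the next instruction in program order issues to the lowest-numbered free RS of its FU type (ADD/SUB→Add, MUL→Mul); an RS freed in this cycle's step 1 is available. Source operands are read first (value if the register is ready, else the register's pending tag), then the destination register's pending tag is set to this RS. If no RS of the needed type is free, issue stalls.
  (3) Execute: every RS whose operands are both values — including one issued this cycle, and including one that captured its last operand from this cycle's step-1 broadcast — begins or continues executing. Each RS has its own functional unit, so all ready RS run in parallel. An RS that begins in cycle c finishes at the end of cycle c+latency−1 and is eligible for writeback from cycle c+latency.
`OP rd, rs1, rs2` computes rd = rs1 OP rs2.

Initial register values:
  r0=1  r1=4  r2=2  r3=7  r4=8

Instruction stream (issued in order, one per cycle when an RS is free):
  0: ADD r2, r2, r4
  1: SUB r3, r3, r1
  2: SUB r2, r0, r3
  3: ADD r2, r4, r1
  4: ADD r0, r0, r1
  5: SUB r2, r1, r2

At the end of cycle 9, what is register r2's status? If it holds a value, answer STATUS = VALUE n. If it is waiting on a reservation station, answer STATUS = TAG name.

  c1: issue ADD r2<-Add1  regs: r0:1,r1:4,r2:Add1,r3:7,r4:8
  c2: issue SUB r3<-Add2  regs: r0:1,r1:4,r2:Add1,r3:Add2,r4:8
  c3: CDB Add1=10; issue SUB r2<-Add1  regs: r0:1,r1:4,r2:Add1,r3:Add2,r4:8
  c4: CDB Add2=3; issue ADD r2<-Add2  regs: r0:1,r1:4,r2:Add2,r3:3,r4:8
  c5: issue ADD r0<-Add3  regs: r0:Add3,r1:4,r2:Add2,r3:3,r4:8
  c6: CDB Add1=-2; issue SUB r2<-Add1  regs: r0:Add3,r1:4,r2:Add1,r3:3,r4:8
  c7: CDB Add2=12  regs: r0:Add3,r1:4,r2:Add1,r3:3,r4:8
  c8: CDB Add3=5  regs: r0:5,r1:4,r2:Add1,r3:3,r4:8
  c9: CDB Add1=-8  regs: r0:5,r1:4,r2:-8,r3:3,r4:8

STATUS = VALUE -8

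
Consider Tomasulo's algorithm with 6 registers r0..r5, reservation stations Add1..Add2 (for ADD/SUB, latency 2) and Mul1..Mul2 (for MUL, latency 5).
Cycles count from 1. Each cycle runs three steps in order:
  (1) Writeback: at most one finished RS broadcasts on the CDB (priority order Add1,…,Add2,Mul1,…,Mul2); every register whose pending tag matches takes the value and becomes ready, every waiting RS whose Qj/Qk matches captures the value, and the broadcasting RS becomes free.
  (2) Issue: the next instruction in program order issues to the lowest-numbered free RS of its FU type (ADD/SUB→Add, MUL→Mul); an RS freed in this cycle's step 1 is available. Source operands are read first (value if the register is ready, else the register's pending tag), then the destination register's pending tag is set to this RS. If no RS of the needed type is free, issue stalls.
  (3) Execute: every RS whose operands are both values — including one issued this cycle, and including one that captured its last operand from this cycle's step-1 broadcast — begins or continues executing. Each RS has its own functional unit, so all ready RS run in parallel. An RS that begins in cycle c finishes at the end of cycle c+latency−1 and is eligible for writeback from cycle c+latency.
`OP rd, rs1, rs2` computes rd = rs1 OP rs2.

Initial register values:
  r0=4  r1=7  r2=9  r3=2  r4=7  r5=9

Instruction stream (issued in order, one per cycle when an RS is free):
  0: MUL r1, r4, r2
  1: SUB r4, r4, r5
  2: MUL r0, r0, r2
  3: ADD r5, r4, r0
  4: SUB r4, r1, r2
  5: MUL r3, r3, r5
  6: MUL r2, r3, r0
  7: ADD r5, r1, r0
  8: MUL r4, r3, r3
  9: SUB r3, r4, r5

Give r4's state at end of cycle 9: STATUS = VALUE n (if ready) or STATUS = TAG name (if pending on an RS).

STATUS = VALUE 54

c1: issue MUL r1<-Mul1 | r0:4,r1:Mul1,r2:9,r3:2,r4:7,r5:9
c2: issue SUB r4<-Add1 | r0:4,r1:Mul1,r2:9,r3:2,r4:Add1,r5:9
c3: issue MUL r0<-Mul2 | r0:Mul2,r1:Mul1,r2:9,r3:2,r4:Add1,r5:9
c4: CDB Add1=-2; issue ADD r5<-Add1 | r0:Mul2,r1:Mul1,r2:9,r3:2,r4:-2,r5:Add1
c5: issue SUB r4<-Add2 | r0:Mul2,r1:Mul1,r2:9,r3:2,r4:Add2,r5:Add1
c6: CDB Mul1=63; issue MUL r3<-Mul1 | r0:Mul2,r1:63,r2:9,r3:Mul1,r4:Add2,r5:Add1
c7: stall | r0:Mul2,r1:63,r2:9,r3:Mul1,r4:Add2,r5:Add1
c8: CDB Add2=54; stall | r0:Mul2,r1:63,r2:9,r3:Mul1,r4:54,r5:Add1
c9: CDB Mul2=36; issue MUL r2<-Mul2 | r0:36,r1:63,r2:Mul2,r3:Mul1,r4:54,r5:Add1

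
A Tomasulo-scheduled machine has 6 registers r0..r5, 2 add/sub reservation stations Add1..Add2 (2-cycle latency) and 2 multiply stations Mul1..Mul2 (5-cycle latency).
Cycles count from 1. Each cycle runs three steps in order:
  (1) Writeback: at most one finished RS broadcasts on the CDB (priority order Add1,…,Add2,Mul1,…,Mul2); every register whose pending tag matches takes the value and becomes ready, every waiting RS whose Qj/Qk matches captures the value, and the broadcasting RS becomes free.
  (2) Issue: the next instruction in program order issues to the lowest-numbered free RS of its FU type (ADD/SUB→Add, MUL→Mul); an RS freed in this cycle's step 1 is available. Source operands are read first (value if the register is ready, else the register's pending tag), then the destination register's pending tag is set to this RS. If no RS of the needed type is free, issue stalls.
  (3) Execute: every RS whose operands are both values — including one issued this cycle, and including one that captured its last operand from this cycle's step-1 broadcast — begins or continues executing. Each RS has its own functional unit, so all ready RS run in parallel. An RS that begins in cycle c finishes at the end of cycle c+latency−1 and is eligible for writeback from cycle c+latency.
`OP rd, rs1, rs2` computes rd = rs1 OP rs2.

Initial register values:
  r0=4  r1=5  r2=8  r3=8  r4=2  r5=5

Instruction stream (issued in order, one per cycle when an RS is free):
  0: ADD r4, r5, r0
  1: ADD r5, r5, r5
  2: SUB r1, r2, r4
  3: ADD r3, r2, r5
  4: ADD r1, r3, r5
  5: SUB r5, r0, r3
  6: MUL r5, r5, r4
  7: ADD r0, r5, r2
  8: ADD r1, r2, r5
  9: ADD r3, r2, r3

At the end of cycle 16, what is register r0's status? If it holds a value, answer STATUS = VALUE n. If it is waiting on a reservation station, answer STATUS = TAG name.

  c1: issue ADD r4<-Add1  regs: r0:4,r1:5,r2:8,r3:8,r4:Add1,r5:5
  c2: issue ADD r5<-Add2  regs: r0:4,r1:5,r2:8,r3:8,r4:Add1,r5:Add2
  c3: CDB Add1=9; issue SUB r1<-Add1  regs: r0:4,r1:Add1,r2:8,r3:8,r4:9,r5:Add2
  c4: CDB Add2=10; issue ADD r3<-Add2  regs: r0:4,r1:Add1,r2:8,r3:Add2,r4:9,r5:10
  c5: CDB Add1=-1; issue ADD r1<-Add1  regs: r0:4,r1:Add1,r2:8,r3:Add2,r4:9,r5:10
  c6: CDB Add2=18; issue SUB r5<-Add2  regs: r0:4,r1:Add1,r2:8,r3:18,r4:9,r5:Add2
  c7: issue MUL r5<-Mul1  regs: r0:4,r1:Add1,r2:8,r3:18,r4:9,r5:Mul1
  c8: CDB Add1=28; issue ADD r0<-Add1  regs: r0:Add1,r1:28,r2:8,r3:18,r4:9,r5:Mul1
  c9: CDB Add2=-14; issue ADD r1<-Add2  regs: r0:Add1,r1:Add2,r2:8,r3:18,r4:9,r5:Mul1
  c10: stall  regs: r0:Add1,r1:Add2,r2:8,r3:18,r4:9,r5:Mul1
  c11: stall  regs: r0:Add1,r1:Add2,r2:8,r3:18,r4:9,r5:Mul1
  c12: stall  regs: r0:Add1,r1:Add2,r2:8,r3:18,r4:9,r5:Mul1
  c13: stall  regs: r0:Add1,r1:Add2,r2:8,r3:18,r4:9,r5:Mul1
  c14: CDB Mul1=-126; stall  regs: r0:Add1,r1:Add2,r2:8,r3:18,r4:9,r5:-126
  c15: stall  regs: r0:Add1,r1:Add2,r2:8,r3:18,r4:9,r5:-126
  c16: CDB Add1=-118; issue ADD r3<-Add1  regs: r0:-118,r1:Add2,r2:8,r3:Add1,r4:9,r5:-126

STATUS = VALUE -118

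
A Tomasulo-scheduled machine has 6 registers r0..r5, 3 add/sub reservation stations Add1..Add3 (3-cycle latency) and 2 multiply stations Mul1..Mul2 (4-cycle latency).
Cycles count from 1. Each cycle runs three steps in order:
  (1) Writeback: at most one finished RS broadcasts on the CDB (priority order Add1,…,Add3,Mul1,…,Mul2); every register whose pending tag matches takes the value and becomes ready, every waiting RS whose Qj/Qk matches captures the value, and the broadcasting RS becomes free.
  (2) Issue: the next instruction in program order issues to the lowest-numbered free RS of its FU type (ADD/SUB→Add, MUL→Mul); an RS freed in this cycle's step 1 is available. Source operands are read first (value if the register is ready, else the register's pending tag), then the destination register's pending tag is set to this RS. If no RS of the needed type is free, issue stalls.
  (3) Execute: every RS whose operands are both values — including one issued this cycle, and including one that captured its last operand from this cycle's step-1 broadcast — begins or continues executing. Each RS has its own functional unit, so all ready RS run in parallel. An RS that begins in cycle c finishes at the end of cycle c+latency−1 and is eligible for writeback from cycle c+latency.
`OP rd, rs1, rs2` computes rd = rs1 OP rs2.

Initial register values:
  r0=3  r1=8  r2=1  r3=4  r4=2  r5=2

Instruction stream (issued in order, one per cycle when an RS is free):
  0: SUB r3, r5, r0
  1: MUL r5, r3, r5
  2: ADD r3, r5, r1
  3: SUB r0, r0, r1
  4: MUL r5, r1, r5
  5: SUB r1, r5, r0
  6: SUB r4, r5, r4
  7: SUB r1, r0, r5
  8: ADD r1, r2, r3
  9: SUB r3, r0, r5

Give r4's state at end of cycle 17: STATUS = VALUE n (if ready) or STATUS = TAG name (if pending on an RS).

c1: issue SUB r3<-Add1 | r0:3,r1:8,r2:1,r3:Add1,r4:2,r5:2
c2: issue MUL r5<-Mul1 | r0:3,r1:8,r2:1,r3:Add1,r4:2,r5:Mul1
c3: issue ADD r3<-Add2 | r0:3,r1:8,r2:1,r3:Add2,r4:2,r5:Mul1
c4: CDB Add1=-1; issue SUB r0<-Add1 | r0:Add1,r1:8,r2:1,r3:Add2,r4:2,r5:Mul1
c5: issue MUL r5<-Mul2 | r0:Add1,r1:8,r2:1,r3:Add2,r4:2,r5:Mul2
c6: issue SUB r1<-Add3 | r0:Add1,r1:Add3,r2:1,r3:Add2,r4:2,r5:Mul2
c7: CDB Add1=-5; issue SUB r4<-Add1 | r0:-5,r1:Add3,r2:1,r3:Add2,r4:Add1,r5:Mul2
c8: CDB Mul1=-2; stall | r0:-5,r1:Add3,r2:1,r3:Add2,r4:Add1,r5:Mul2
c9: stall | r0:-5,r1:Add3,r2:1,r3:Add2,r4:Add1,r5:Mul2
c10: stall | r0:-5,r1:Add3,r2:1,r3:Add2,r4:Add1,r5:Mul2
c11: CDB Add2=6; issue SUB r1<-Add2 | r0:-5,r1:Add2,r2:1,r3:6,r4:Add1,r5:Mul2
c12: CDB Mul2=-16; stall | r0:-5,r1:Add2,r2:1,r3:6,r4:Add1,r5:-16
c13: stall | r0:-5,r1:Add2,r2:1,r3:6,r4:Add1,r5:-16
c14: stall | r0:-5,r1:Add2,r2:1,r3:6,r4:Add1,r5:-16
c15: CDB Add1=-18; issue ADD r1<-Add1 | r0:-5,r1:Add1,r2:1,r3:6,r4:-18,r5:-16
c16: CDB Add2=11; issue SUB r3<-Add2 | r0:-5,r1:Add1,r2:1,r3:Add2,r4:-18,r5:-16
c17: CDB Add3=-11 | r0:-5,r1:Add1,r2:1,r3:Add2,r4:-18,r5:-16

STATUS = VALUE -18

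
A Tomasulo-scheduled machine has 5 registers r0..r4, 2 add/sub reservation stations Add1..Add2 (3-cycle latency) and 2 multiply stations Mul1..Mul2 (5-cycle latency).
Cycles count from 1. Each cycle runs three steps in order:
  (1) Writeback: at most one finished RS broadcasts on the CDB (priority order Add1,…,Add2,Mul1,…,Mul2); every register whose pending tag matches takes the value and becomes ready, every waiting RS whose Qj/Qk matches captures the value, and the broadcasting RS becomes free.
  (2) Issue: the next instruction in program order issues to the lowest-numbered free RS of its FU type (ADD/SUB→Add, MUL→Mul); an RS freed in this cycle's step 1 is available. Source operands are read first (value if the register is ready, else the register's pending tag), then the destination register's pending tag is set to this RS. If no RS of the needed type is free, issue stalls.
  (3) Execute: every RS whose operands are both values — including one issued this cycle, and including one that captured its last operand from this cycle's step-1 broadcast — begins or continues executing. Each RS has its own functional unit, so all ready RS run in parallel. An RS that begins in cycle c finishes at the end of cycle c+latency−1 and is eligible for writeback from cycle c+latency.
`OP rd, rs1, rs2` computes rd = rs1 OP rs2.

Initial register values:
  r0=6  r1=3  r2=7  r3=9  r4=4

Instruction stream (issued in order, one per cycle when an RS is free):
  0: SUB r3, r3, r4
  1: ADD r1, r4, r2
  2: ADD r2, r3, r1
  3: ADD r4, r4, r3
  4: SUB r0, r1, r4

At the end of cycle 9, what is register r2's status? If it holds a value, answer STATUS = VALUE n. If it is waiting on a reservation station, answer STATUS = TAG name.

STATUS = VALUE 16

cycle 1: issue SUB r3<-Add1 // r0:6,r1:3,r2:7,r3:Add1,r4:4
cycle 2: issue ADD r1<-Add2 // r0:6,r1:Add2,r2:7,r3:Add1,r4:4
cycle 3: stall // r0:6,r1:Add2,r2:7,r3:Add1,r4:4
cycle 4: CDB Add1=5; issue ADD r2<-Add1 // r0:6,r1:Add2,r2:Add1,r3:5,r4:4
cycle 5: CDB Add2=11; issue ADD r4<-Add2 // r0:6,r1:11,r2:Add1,r3:5,r4:Add2
cycle 6: stall // r0:6,r1:11,r2:Add1,r3:5,r4:Add2
cycle 7: stall // r0:6,r1:11,r2:Add1,r3:5,r4:Add2
cycle 8: CDB Add1=16; issue SUB r0<-Add1 // r0:Add1,r1:11,r2:16,r3:5,r4:Add2
cycle 9: CDB Add2=9 // r0:Add1,r1:11,r2:16,r3:5,r4:9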